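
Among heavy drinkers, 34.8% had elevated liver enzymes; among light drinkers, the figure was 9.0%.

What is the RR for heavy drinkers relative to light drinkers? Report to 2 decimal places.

RR = 0.3480 / 0.0900 = 3.87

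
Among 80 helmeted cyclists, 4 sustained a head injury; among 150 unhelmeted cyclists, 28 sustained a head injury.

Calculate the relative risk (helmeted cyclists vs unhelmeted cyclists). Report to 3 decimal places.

RR ≈ 0.268

risk, helmeted cyclists = 4/80 = 0.0500
risk, unhelmeted cyclists = 28/150 = 0.1867
RR = 0.0500 / 0.1867 = 0.268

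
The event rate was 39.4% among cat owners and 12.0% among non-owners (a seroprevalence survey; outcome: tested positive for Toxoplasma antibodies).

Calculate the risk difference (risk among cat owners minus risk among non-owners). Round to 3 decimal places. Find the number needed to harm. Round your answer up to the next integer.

risk difference = 0.3940 − 0.1200 = 0.274
absolute risk difference = 0.274000
1 / 0.274000 = 3.650 → round up → 4

RD = 0.274; NNH = 4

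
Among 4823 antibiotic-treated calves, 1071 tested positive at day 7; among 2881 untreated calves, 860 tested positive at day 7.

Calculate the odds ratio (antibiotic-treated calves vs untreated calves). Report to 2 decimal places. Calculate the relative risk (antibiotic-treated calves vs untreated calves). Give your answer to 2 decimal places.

OR = 0.67; RR = 0.74

OR = (1071 × 2021) / (3752 × 860) = 2164491/3226720 ≈ 0.67
risk, antibiotic-treated calves = 1071/4823 = 0.2221
risk, untreated calves = 860/2881 = 0.2985
RR = 0.2221 / 0.2985 = 0.74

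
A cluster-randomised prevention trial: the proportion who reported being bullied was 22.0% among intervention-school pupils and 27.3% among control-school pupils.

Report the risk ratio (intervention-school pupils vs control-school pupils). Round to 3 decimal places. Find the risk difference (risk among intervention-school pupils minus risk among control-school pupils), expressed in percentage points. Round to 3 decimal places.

RR = 0.2200 / 0.2730 = 0.806
risk difference = 0.2200 − 0.2730 = -0.0530 → -5.300 percentage points

RR = 0.806; RD = -5.300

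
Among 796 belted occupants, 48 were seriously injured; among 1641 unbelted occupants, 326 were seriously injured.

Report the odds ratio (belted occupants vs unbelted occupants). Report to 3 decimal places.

OR = (48 × 1315) / (748 × 326) = 63120/243848 ≈ 0.259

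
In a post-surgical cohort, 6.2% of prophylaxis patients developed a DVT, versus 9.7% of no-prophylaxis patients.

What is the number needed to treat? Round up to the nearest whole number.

absolute risk difference = 0.035000
1 / 0.035000 = 28.571 → round up → 29

NNT: 29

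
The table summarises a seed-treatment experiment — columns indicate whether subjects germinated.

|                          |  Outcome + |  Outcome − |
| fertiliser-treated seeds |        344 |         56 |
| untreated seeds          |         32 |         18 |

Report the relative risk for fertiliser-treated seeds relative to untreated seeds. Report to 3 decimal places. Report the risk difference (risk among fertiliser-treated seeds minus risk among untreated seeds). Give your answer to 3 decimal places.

RR = 1.344; RD = 0.220

risk, fertiliser-treated seeds = 344/400 = 0.8600
risk, untreated seeds = 32/50 = 0.6400
RR = 0.8600 / 0.6400 = 1.344
risk difference = 0.8600 − 0.6400 = 0.220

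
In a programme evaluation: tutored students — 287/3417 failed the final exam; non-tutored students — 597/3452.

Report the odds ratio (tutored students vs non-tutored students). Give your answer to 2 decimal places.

OR = (287 × 2855) / (3130 × 597) = 819385/1868610 ≈ 0.44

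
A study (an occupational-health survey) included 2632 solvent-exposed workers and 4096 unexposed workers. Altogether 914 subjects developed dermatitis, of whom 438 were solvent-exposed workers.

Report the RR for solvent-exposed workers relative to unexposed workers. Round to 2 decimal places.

solvent-exposed workers without the outcome: 2632 − 438 = 2194
unexposed workers with the outcome: 914 − 438 = 476
unexposed workers without the outcome: 4096 − 476 = 3620
risk, solvent-exposed workers = 438/2632 = 0.1664
risk, unexposed workers = 476/4096 = 0.1162
RR = 0.1664 / 0.1162 = 1.43

RR: 1.43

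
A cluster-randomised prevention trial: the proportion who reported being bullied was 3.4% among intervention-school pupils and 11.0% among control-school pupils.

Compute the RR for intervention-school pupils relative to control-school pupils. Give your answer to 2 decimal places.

RR = 0.03400 / 0.11000 = 0.31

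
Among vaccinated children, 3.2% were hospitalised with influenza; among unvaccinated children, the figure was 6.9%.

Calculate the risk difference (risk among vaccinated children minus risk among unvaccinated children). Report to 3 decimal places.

risk difference = 0.03200 − 0.06900 = -0.037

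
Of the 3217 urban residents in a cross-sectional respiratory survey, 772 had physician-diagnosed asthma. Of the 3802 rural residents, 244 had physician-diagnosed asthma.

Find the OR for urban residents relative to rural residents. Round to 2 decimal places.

OR = (772 × 3558) / (2445 × 244) = 2746776/596580 ≈ 4.60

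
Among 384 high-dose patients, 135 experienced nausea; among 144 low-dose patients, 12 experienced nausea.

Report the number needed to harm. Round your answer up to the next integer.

risk, high-dose patients = 135/384 = 0.351562
risk, low-dose patients = 12/144 = 0.083333
absolute risk difference = 0.268229
1 / 0.268229 = 3.728 → round up → 4

4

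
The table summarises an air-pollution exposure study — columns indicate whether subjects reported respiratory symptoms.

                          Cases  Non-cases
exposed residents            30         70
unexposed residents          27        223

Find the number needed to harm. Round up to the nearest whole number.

6

risk, exposed residents = 30/100 = 0.300000
risk, unexposed residents = 27/250 = 0.108000
absolute risk difference = 0.192000
1 / 0.192000 = 5.208 → round up → 6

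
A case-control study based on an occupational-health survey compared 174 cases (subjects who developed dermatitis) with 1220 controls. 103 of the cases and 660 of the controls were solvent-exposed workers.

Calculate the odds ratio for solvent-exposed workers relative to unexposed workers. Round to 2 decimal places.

odds, solvent-exposed workers = 103/660 = 0.1561
odds, unexposed workers = 71/560 = 0.1268
OR = 0.1561 / 0.1268 = 1.23

1.23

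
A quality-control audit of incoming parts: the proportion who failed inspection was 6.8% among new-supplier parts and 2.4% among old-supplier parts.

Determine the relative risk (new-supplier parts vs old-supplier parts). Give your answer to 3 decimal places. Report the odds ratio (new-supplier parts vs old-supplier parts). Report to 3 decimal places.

RR = 0.06800 / 0.02400 = 2.833
odds, new-supplier parts = 0.06800/0.93200 = 0.07296
odds, old-supplier parts = 0.02400/0.97600 = 0.02459
OR = 0.07296 / 0.02459 = 2.967

RR = 2.833; OR = 2.967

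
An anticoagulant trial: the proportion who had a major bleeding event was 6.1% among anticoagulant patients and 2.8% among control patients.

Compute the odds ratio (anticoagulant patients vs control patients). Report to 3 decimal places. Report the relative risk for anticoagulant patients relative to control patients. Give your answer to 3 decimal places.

odds, anticoagulant patients = 0.06100/0.93900 = 0.06496
odds, control patients = 0.02800/0.97200 = 0.02881
OR = 0.06496 / 0.02881 = 2.255
RR = 0.06100 / 0.02800 = 2.179

OR = 2.255; RR = 2.179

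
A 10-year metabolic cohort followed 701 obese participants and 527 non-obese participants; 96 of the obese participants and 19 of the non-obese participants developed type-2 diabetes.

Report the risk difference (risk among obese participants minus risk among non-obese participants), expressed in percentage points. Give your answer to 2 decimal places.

10.09

risk, obese participants = 96/701 = 0.13695
risk, non-obese participants = 19/527 = 0.03605
risk difference = 0.13695 − 0.03605 = 0.10089 → 10.09 percentage points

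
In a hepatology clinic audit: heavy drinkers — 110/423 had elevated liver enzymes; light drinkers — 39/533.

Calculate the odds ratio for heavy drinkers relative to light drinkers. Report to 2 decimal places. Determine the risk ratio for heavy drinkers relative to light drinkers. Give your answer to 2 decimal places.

OR = 4.45; RR = 3.55

odds, heavy drinkers = 110/313 = 0.3514
odds, light drinkers = 39/494 = 0.0789
OR = 0.3514 / 0.0789 = 4.45
risk, heavy drinkers = 110/423 = 0.2600
risk, light drinkers = 39/533 = 0.0732
RR = 0.2600 / 0.0732 = 3.55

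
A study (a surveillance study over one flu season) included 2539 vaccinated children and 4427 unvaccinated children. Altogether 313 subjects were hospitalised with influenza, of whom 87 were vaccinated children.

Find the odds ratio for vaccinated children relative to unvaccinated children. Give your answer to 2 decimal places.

OR = 0.66

vaccinated children without the outcome: 2539 − 87 = 2452
unvaccinated children with the outcome: 313 − 87 = 226
unvaccinated children without the outcome: 4427 − 226 = 4201
OR = (87 × 4201) / (2452 × 226) = 365487/554152 ≈ 0.66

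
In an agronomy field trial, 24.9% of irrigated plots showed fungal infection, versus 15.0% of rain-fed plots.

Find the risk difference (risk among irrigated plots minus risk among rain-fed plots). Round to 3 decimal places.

risk difference = 0.2490 − 0.1500 = 0.099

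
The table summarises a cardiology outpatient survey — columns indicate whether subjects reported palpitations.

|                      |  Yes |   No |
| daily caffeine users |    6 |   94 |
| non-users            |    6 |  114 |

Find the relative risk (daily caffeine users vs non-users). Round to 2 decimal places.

risk, daily caffeine users = 6/100 = 0.0600
risk, non-users = 6/120 = 0.0500
RR = 0.0600 / 0.0500 = 1.20

RR ≈ 1.20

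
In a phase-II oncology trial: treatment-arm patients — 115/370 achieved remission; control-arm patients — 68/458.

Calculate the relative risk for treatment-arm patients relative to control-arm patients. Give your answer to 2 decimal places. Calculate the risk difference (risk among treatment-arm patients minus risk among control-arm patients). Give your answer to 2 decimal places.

risk, treatment-arm patients = 115/370 = 0.3108
risk, control-arm patients = 68/458 = 0.1485
RR = 0.3108 / 0.1485 = 2.09
risk difference = 0.3108 − 0.1485 = 0.16

RR = 2.09; RD = 0.16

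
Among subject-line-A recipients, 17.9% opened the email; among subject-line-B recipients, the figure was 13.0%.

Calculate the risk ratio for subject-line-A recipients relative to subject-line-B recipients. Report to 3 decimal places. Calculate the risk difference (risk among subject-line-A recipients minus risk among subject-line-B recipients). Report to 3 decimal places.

RR = 1.377; RD = 0.049

RR = 0.1790 / 0.1300 = 1.377
risk difference = 0.1790 − 0.1300 = 0.049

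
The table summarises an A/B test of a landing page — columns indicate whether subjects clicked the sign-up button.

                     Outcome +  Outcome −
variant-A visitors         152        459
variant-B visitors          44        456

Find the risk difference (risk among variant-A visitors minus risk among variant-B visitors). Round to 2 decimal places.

risk, variant-A visitors = 152/611 = 0.2488
risk, variant-B visitors = 44/500 = 0.0880
risk difference = 0.2488 − 0.0880 = 0.16

RD ≈ 0.16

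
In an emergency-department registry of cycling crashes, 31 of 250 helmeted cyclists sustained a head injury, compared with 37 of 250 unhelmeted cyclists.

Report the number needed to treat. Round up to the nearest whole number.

NNT: 42

risk, helmeted cyclists = 31/250 = 0.124000
risk, unhelmeted cyclists = 37/250 = 0.148000
absolute risk difference = 0.024000
1 / 0.024000 = 41.667 → round up → 42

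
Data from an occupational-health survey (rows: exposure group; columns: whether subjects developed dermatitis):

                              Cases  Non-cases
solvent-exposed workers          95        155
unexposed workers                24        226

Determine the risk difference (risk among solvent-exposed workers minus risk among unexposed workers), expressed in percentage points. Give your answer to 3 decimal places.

risk, solvent-exposed workers = 95/250 = 0.3800
risk, unexposed workers = 24/250 = 0.0960
risk difference = 0.3800 − 0.0960 = 0.2840 → 28.400 percentage points

RD ≈ 28.400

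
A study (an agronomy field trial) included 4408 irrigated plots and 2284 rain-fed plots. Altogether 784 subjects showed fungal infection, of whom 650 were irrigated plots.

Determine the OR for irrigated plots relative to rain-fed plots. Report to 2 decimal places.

irrigated plots without the outcome: 4408 − 650 = 3758
rain-fed plots with the outcome: 784 − 650 = 134
rain-fed plots without the outcome: 2284 − 134 = 2150
OR = (650 × 2150) / (3758 × 134) = 1397500/503572 ≈ 2.78

OR = 2.78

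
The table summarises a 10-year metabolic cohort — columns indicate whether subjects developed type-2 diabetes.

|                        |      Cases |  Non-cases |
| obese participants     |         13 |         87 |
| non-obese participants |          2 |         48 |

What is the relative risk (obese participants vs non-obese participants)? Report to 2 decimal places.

risk, obese participants = 13/100 = 0.13000
risk, non-obese participants = 2/50 = 0.04000
RR = 0.13000 / 0.04000 = 3.25

3.25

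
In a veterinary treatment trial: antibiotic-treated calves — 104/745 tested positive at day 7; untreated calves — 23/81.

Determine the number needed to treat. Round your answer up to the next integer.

risk, antibiotic-treated calves = 104/745 = 0.139597
risk, untreated calves = 23/81 = 0.283951
absolute risk difference = 0.144353
1 / 0.144353 = 6.927 → round up → 7

7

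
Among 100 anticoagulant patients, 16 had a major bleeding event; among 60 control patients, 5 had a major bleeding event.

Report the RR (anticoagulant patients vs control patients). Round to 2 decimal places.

1.92

risk, anticoagulant patients = 16/100 = 0.1600
risk, control patients = 5/60 = 0.0833
RR = 0.1600 / 0.0833 = 1.92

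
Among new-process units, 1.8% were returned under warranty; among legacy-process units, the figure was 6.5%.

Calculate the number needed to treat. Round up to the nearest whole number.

22

absolute risk difference = 0.047000
1 / 0.047000 = 21.277 → round up → 22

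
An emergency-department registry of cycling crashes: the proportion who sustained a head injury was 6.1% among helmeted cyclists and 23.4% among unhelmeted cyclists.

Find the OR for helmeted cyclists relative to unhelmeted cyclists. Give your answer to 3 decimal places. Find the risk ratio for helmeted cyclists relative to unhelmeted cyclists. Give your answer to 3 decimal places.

odds, helmeted cyclists = 0.0610/0.9390 = 0.0650
odds, unhelmeted cyclists = 0.2340/0.7660 = 0.3055
OR = 0.0650 / 0.3055 = 0.213
RR = 0.0610 / 0.2340 = 0.261

OR = 0.213; RR = 0.261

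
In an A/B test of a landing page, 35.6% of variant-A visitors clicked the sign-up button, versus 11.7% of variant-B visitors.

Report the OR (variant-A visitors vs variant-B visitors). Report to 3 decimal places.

OR = 4.172

odds, variant-A visitors = 0.3560/0.6440 = 0.5528
odds, variant-B visitors = 0.1170/0.8830 = 0.1325
OR = 0.5528 / 0.1325 = 4.172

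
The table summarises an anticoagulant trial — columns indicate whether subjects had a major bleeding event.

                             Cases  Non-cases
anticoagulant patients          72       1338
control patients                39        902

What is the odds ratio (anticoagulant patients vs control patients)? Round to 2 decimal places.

OR = (72 × 902) / (1338 × 39) = 64944/52182 ≈ 1.24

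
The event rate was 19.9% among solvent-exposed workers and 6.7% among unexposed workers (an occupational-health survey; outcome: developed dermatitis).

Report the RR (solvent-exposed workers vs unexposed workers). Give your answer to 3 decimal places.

RR = 0.1990 / 0.0670 = 2.970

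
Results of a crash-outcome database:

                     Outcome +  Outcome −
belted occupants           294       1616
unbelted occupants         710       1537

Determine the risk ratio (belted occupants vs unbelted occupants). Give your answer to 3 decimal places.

risk, belted occupants = 294/1910 = 0.1539
risk, unbelted occupants = 710/2247 = 0.3160
RR = 0.1539 / 0.3160 = 0.487

0.487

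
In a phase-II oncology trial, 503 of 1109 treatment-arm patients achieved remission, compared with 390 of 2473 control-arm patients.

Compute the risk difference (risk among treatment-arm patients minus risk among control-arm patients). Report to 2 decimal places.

risk, treatment-arm patients = 503/1109 = 0.4536
risk, control-arm patients = 390/2473 = 0.1577
risk difference = 0.4536 − 0.1577 = 0.30

0.30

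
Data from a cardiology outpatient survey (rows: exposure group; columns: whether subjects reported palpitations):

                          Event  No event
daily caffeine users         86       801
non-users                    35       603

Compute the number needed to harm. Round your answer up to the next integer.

NNH ≈ 24

risk, daily caffeine users = 86/887 = 0.096956
risk, non-users = 35/638 = 0.054859
absolute risk difference = 0.042097
1 / 0.042097 = 23.755 → round up → 24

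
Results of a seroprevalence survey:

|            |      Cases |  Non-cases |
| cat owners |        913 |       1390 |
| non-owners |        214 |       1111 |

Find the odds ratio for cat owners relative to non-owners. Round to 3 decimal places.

odds, cat owners = 913/1390 = 0.6568
odds, non-owners = 214/1111 = 0.1926
OR = 0.6568 / 0.1926 = 3.410

OR: 3.410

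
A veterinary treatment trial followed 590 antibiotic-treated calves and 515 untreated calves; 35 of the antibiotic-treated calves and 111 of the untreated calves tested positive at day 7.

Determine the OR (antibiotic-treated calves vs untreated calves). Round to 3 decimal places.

odds, antibiotic-treated calves = 35/555 = 0.0631
odds, untreated calves = 111/404 = 0.2748
OR = 0.0631 / 0.2748 = 0.230

0.230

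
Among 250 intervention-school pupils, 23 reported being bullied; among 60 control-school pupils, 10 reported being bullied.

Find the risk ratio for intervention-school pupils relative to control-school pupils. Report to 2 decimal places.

risk, intervention-school pupils = 23/250 = 0.0920
risk, control-school pupils = 10/60 = 0.1667
RR = 0.0920 / 0.1667 = 0.55

0.55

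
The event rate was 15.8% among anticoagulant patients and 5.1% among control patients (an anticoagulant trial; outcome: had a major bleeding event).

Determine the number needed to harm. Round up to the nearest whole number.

absolute risk difference = 0.107000
1 / 0.107000 = 9.346 → round up → 10

NNH: 10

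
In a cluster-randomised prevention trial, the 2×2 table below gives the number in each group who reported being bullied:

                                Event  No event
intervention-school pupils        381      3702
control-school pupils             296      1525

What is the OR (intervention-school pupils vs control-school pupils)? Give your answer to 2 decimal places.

OR = (381 × 1525) / (3702 × 296) = 581025/1095792 ≈ 0.53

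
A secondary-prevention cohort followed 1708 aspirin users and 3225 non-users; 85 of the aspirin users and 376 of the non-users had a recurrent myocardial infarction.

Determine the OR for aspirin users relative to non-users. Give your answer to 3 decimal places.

odds, aspirin users = 85/1623 = 0.05237
odds, non-users = 376/2849 = 0.13198
OR = 0.05237 / 0.13198 = 0.397

0.397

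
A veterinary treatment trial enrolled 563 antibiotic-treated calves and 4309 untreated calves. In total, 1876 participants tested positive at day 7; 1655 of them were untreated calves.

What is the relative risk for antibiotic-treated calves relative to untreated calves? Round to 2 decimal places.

antibiotic-treated calves with the outcome: 1876 − 1655 = 221
antibiotic-treated calves without the outcome: 563 − 221 = 342
untreated calves without the outcome: 4309 − 1655 = 2654
risk, antibiotic-treated calves = 221/563 = 0.3925
risk, untreated calves = 1655/4309 = 0.3841
RR = 0.3925 / 0.3841 = 1.02

RR = 1.02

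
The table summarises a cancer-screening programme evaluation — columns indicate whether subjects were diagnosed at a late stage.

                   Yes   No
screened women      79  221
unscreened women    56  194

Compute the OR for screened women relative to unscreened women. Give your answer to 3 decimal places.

OR = (79 × 194) / (221 × 56) = 15326/12376 ≈ 1.238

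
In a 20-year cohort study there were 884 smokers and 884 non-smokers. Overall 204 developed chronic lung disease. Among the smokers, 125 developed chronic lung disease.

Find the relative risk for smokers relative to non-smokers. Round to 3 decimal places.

RR ≈ 1.582

smokers without the outcome: 884 − 125 = 759
non-smokers with the outcome: 204 − 125 = 79
non-smokers without the outcome: 884 − 79 = 805
risk, smokers = 125/884 = 0.1414
risk, non-smokers = 79/884 = 0.0894
RR = 0.1414 / 0.0894 = 1.582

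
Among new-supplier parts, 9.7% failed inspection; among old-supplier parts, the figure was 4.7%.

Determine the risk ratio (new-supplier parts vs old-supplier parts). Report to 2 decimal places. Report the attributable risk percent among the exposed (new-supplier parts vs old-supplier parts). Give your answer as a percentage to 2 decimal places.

RR = 2.06; AR% = 51.55%

RR = 0.09700 / 0.04700 = 2.06
AR% = (0.09700 − 0.04700) / 0.09700 = 0.5155 → 51.55%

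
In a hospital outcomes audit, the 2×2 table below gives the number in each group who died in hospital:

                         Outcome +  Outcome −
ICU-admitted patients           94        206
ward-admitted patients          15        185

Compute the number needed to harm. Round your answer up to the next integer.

5

risk, ICU-admitted patients = 94/300 = 0.313333
risk, ward-admitted patients = 15/200 = 0.075000
absolute risk difference = 0.238333
1 / 0.238333 = 4.196 → round up → 5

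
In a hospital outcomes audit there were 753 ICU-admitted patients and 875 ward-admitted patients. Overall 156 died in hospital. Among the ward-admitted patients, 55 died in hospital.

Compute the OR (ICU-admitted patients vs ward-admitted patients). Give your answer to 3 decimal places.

ICU-admitted patients with the outcome: 156 − 55 = 101
ICU-admitted patients without the outcome: 753 − 101 = 652
ward-admitted patients without the outcome: 875 − 55 = 820
OR = (101 × 820) / (652 × 55) = 82820/35860 ≈ 2.310

2.310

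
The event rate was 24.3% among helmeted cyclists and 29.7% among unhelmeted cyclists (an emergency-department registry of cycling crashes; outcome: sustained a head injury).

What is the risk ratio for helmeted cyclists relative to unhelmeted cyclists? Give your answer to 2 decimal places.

RR = 0.2430 / 0.2970 = 0.82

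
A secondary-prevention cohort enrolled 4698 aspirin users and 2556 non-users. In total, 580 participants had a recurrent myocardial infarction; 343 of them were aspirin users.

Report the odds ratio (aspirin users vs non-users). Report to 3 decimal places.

0.771

aspirin users without the outcome: 4698 − 343 = 4355
non-users with the outcome: 580 − 343 = 237
non-users without the outcome: 2556 − 237 = 2319
odds, aspirin users = 343/4355 = 0.0788
odds, non-users = 237/2319 = 0.1022
OR = 0.0788 / 0.1022 = 0.771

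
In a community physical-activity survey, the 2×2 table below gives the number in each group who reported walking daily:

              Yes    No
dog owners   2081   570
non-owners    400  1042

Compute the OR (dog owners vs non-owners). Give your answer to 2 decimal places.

OR = 9.51

odds, dog owners = 2081/570 = 3.6509
odds, non-owners = 400/1042 = 0.3839
OR = 3.6509 / 0.3839 = 9.51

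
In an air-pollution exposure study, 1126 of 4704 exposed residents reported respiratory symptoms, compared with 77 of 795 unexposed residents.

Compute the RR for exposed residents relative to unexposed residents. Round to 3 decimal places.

risk, exposed residents = 1126/4704 = 0.2394
risk, unexposed residents = 77/795 = 0.0969
RR = 0.2394 / 0.0969 = 2.471

RR ≈ 2.471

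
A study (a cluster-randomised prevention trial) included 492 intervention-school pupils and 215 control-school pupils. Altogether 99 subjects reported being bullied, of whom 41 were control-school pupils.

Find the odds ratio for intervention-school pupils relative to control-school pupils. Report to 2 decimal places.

OR: 0.57

intervention-school pupils with the outcome: 99 − 41 = 58
intervention-school pupils without the outcome: 492 − 58 = 434
control-school pupils without the outcome: 215 − 41 = 174
odds, intervention-school pupils = 58/434 = 0.1336
odds, control-school pupils = 41/174 = 0.2356
OR = 0.1336 / 0.2356 = 0.57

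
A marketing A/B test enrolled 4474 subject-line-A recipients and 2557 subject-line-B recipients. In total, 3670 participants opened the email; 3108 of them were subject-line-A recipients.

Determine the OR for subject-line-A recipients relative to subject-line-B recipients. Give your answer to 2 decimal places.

8.08

subject-line-A recipients without the outcome: 4474 − 3108 = 1366
subject-line-B recipients with the outcome: 3670 − 3108 = 562
subject-line-B recipients without the outcome: 2557 − 562 = 1995
odds, subject-line-A recipients = 3108/1366 = 2.2753
odds, subject-line-B recipients = 562/1995 = 0.2817
OR = 2.2753 / 0.2817 = 8.08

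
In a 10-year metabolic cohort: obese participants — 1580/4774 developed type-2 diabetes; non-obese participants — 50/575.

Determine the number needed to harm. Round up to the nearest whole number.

risk, obese participants = 1580/4774 = 0.330959
risk, non-obese participants = 50/575 = 0.086957
absolute risk difference = 0.244003
1 / 0.244003 = 4.098 → round up → 5

NNH = 5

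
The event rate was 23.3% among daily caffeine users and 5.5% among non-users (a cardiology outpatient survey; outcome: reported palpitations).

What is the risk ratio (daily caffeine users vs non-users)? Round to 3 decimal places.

RR = 0.2330 / 0.0550 = 4.236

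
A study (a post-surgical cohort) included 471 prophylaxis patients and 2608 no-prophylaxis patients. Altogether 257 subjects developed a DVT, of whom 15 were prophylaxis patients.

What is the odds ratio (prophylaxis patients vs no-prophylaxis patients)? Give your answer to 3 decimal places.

prophylaxis patients without the outcome: 471 − 15 = 456
no-prophylaxis patients with the outcome: 257 − 15 = 242
no-prophylaxis patients without the outcome: 2608 − 242 = 2366
OR = (15 × 2366) / (456 × 242) = 35490/110352 ≈ 0.322

OR: 0.322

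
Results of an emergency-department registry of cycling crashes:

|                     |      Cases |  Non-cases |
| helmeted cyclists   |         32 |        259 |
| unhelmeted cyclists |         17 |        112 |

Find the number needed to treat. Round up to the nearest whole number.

risk, helmeted cyclists = 32/291 = 0.109966
risk, unhelmeted cyclists = 17/129 = 0.131783
absolute risk difference = 0.021817
1 / 0.021817 = 45.836 → round up → 46

46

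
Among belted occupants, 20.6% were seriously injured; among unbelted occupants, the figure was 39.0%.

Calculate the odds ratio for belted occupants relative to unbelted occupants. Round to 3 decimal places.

odds, belted occupants = 0.2060/0.7940 = 0.2594
odds, unbelted occupants = 0.3900/0.6100 = 0.6393
OR = 0.2594 / 0.6393 = 0.406

0.406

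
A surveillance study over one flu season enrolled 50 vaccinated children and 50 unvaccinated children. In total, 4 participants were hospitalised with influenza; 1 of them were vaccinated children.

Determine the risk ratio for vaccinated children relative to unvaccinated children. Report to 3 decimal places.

RR = 0.333

vaccinated children without the outcome: 50 − 1 = 49
unvaccinated children with the outcome: 4 − 1 = 3
unvaccinated children without the outcome: 50 − 3 = 47
risk, vaccinated children = 1/50 = 0.02000
risk, unvaccinated children = 3/50 = 0.06000
RR = 0.02000 / 0.06000 = 0.333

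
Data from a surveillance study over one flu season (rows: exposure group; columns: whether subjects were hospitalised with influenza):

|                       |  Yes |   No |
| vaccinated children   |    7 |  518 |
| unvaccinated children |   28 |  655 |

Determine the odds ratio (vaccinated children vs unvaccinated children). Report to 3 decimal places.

OR: 0.316

odds, vaccinated children = 7/518 = 0.01351
odds, unvaccinated children = 28/655 = 0.04275
OR = 0.01351 / 0.04275 = 0.316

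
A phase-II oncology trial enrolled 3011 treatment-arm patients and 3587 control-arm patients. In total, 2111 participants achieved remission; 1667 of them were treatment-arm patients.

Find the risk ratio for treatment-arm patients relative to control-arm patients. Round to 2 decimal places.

treatment-arm patients without the outcome: 3011 − 1667 = 1344
control-arm patients with the outcome: 2111 − 1667 = 444
control-arm patients without the outcome: 3587 − 444 = 3143
risk, treatment-arm patients = 1667/3011 = 0.5536
risk, control-arm patients = 444/3587 = 0.1238
RR = 0.5536 / 0.1238 = 4.47

4.47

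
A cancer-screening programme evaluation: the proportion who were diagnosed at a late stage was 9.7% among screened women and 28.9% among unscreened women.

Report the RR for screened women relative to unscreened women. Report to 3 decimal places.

RR = 0.0970 / 0.2890 = 0.336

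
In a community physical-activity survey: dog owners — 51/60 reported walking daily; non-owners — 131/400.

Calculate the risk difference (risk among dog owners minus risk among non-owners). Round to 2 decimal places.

0.52

risk, dog owners = 51/60 = 0.8500
risk, non-owners = 131/400 = 0.3275
risk difference = 0.8500 − 0.3275 = 0.52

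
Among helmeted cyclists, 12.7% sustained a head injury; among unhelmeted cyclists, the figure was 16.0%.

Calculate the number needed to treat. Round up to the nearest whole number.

NNT: 31

absolute risk difference = 0.033000
1 / 0.033000 = 30.303 → round up → 31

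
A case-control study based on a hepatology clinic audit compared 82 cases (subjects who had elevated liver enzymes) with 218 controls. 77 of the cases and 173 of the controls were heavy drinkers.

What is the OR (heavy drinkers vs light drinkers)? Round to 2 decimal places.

odds, heavy drinkers = 77/173 = 0.4451
odds, light drinkers = 5/45 = 0.1111
OR = 0.4451 / 0.1111 = 4.01

4.01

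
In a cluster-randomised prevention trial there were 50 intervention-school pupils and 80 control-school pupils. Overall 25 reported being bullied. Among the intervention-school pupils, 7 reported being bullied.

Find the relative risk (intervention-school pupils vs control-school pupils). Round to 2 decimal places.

intervention-school pupils without the outcome: 50 − 7 = 43
control-school pupils with the outcome: 25 − 7 = 18
control-school pupils without the outcome: 80 − 18 = 62
risk, intervention-school pupils = 7/50 = 0.1400
risk, control-school pupils = 18/80 = 0.2250
RR = 0.1400 / 0.2250 = 0.62

0.62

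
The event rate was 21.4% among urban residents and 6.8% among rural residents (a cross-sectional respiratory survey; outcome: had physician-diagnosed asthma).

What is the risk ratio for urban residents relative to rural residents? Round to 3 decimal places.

RR = 0.2140 / 0.0680 = 3.147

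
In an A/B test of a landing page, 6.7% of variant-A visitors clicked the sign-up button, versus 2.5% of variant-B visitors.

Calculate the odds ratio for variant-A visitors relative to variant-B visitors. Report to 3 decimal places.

2.801

odds, variant-A visitors = 0.06700/0.93300 = 0.07181
odds, variant-B visitors = 0.02500/0.97500 = 0.02564
OR = 0.07181 / 0.02564 = 2.801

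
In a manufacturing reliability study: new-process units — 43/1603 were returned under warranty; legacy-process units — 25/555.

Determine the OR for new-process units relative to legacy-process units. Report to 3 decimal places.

odds, new-process units = 43/1560 = 0.02756
odds, legacy-process units = 25/530 = 0.04717
OR = 0.02756 / 0.04717 = 0.584

OR ≈ 0.584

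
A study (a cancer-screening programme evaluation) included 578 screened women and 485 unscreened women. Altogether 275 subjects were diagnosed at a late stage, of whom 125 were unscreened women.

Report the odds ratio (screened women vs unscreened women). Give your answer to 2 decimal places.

screened women with the outcome: 275 − 125 = 150
screened women without the outcome: 578 − 150 = 428
unscreened women without the outcome: 485 − 125 = 360
odds, screened women = 150/428 = 0.3505
odds, unscreened women = 125/360 = 0.3472
OR = 0.3505 / 0.3472 = 1.01

OR = 1.01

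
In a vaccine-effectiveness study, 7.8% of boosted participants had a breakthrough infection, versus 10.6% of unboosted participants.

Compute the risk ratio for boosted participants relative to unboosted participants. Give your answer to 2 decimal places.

RR = 0.0780 / 0.1060 = 0.74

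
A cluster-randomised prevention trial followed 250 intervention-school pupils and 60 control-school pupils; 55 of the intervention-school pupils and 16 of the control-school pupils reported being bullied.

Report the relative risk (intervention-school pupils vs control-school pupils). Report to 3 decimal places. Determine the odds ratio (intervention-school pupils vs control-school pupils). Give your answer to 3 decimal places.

RR = 0.825; OR = 0.776

risk, intervention-school pupils = 55/250 = 0.2200
risk, control-school pupils = 16/60 = 0.2667
RR = 0.2200 / 0.2667 = 0.825
OR = (55 × 44) / (195 × 16) = 2420/3120 ≈ 0.776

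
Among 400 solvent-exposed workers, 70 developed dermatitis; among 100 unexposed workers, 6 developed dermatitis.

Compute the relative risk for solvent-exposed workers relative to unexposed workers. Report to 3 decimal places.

risk, solvent-exposed workers = 70/400 = 0.1750
risk, unexposed workers = 6/100 = 0.0600
RR = 0.1750 / 0.0600 = 2.917

RR ≈ 2.917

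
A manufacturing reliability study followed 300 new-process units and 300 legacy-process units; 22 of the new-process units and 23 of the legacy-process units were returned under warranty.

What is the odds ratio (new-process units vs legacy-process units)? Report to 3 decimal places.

OR = 0.953

odds, new-process units = 22/278 = 0.0791
odds, legacy-process units = 23/277 = 0.0830
OR = 0.0791 / 0.0830 = 0.953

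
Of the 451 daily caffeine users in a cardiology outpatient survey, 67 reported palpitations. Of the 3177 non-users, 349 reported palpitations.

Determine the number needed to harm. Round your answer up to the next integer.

risk, daily caffeine users = 67/451 = 0.148559
risk, non-users = 349/3177 = 0.109852
absolute risk difference = 0.038707
1 / 0.038707 = 25.835 → round up → 26

NNH: 26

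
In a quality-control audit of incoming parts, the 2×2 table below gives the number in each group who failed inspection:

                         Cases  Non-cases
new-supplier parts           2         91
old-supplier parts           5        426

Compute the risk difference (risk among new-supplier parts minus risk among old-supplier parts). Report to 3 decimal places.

0.010

risk, new-supplier parts = 2/93 = 0.02151
risk, old-supplier parts = 5/431 = 0.01160
risk difference = 0.02151 − 0.01160 = 0.010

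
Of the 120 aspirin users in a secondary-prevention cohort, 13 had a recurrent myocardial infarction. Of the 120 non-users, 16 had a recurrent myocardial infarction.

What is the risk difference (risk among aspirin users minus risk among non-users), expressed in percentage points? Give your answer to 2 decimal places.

-2.50

risk, aspirin users = 13/120 = 0.1083
risk, non-users = 16/120 = 0.1333
risk difference = 0.1083 − 0.1333 = -0.0250 → -2.50 percentage points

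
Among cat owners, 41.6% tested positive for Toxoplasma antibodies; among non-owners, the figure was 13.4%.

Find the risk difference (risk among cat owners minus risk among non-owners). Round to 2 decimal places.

risk difference = 0.4160 − 0.1340 = 0.28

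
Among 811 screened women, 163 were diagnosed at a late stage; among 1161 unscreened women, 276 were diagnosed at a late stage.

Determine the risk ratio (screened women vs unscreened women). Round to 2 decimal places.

risk, screened women = 163/811 = 0.2010
risk, unscreened women = 276/1161 = 0.2377
RR = 0.2010 / 0.2377 = 0.85

RR = 0.85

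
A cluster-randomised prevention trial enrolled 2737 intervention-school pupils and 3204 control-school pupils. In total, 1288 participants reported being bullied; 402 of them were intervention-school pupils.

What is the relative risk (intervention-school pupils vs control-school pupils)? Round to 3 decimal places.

intervention-school pupils without the outcome: 2737 − 402 = 2335
control-school pupils with the outcome: 1288 − 402 = 886
control-school pupils without the outcome: 3204 − 886 = 2318
risk, intervention-school pupils = 402/2737 = 0.1469
risk, control-school pupils = 886/3204 = 0.2765
RR = 0.1469 / 0.2765 = 0.531

RR ≈ 0.531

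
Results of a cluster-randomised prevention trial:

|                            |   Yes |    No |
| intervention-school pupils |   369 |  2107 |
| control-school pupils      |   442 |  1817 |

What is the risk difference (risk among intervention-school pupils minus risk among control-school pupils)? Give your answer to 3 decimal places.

RD ≈ -0.047

risk, intervention-school pupils = 369/2476 = 0.1490
risk, control-school pupils = 442/2259 = 0.1957
risk difference = 0.1490 − 0.1957 = -0.047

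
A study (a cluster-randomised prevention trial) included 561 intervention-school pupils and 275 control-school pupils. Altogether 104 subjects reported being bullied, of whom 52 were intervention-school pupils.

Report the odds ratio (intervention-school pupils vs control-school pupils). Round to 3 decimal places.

intervention-school pupils without the outcome: 561 − 52 = 509
control-school pupils with the outcome: 104 − 52 = 52
control-school pupils without the outcome: 275 − 52 = 223
OR = (52 × 223) / (509 × 52) = 11596/26468 ≈ 0.438

0.438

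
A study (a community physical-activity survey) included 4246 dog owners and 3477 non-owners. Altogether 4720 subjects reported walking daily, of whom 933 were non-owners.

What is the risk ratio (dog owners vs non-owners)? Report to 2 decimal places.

3.32

dog owners with the outcome: 4720 − 933 = 3787
dog owners without the outcome: 4246 − 3787 = 459
non-owners without the outcome: 3477 − 933 = 2544
risk, dog owners = 3787/4246 = 0.8919
risk, non-owners = 933/3477 = 0.2683
RR = 0.8919 / 0.2683 = 3.32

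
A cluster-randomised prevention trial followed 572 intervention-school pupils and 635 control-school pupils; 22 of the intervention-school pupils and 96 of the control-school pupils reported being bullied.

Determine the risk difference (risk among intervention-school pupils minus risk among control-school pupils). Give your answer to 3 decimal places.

RD ≈ -0.113

risk, intervention-school pupils = 22/572 = 0.03846
risk, control-school pupils = 96/635 = 0.15118
risk difference = 0.03846 − 0.15118 = -0.113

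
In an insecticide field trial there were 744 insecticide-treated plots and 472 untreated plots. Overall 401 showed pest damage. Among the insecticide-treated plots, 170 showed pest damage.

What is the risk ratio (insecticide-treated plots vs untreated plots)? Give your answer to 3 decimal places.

insecticide-treated plots without the outcome: 744 − 170 = 574
untreated plots with the outcome: 401 − 170 = 231
untreated plots without the outcome: 472 − 231 = 241
risk, insecticide-treated plots = 170/744 = 0.2285
risk, untreated plots = 231/472 = 0.4894
RR = 0.2285 / 0.4894 = 0.467

0.467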